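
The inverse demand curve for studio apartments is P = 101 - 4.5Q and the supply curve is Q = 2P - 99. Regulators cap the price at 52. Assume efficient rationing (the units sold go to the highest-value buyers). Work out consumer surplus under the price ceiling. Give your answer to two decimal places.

188.75

Rewriting supply in inverse form: P = 49.5 + 0.5Q.
Free-market equilibrium: 101 - 4.5Q = 49.5 + 0.5Q gives Q* = 10.3, P* = 54.65.
At the ceiling price 52, quantity supplied is (52 - 49.5)/0.5 = 5; supply is the short side, so Q = 5 trades at P = 52.
The demand price at Q = 5 is 78.5. CS is the trapezoid between demand and 52 over [0, 5]: (1/2)[(101 - 52) + (78.5 - 52)](5) = 188.75.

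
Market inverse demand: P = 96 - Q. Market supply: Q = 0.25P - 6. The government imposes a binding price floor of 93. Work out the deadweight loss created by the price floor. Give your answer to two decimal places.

Rewriting supply in inverse form: P = 24 + 4Q.
Free-market equilibrium: 96 - Q = 24 + 4Q gives Q* = 14.4, P* = 81.6.
At P = 93, buyers demand (96 - 93)/1 = 3 while sellers would supply more, so the quantity traded is 3 at price 93.
The lost-trades triangle has base Q* - 3 = 11.4 and height equal to the gap between the curves at Q = 3, which is 93 - 36 = 57. DWL = (1/2)(11.4)(57) = 324.9.

324.90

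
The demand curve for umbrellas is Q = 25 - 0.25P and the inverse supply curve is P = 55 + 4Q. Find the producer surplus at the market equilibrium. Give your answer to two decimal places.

Rewriting demand in inverse form: P = 100 - 4Q.
Set 100 - 4Q = 55 + 4Q, which gives 45 = 8Q, so Q* = 5.625 and P* = 100 - 4(5.625) = 77.5.
The supply curve's price intercept is 55, so PS = (1/2)(Q*)(P* - 55) = (1/2)(5.625)(22.5) = 63.2812.

63.28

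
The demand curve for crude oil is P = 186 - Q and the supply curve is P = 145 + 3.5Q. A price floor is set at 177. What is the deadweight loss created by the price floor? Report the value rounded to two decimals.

0.03

Free-market equilibrium: 186 - Q = 145 + 3.5Q gives Q* = 9.1111, P* = 176.8889.
At P = 177, buyers demand (186 - 177)/1 = 9 while sellers would supply more, so the quantity traded is 9 at price 177.
The lost-trades triangle has base Q* - 9 = 0.1111 and height equal to the gap between the curves at Q = 9, which is 177 - 176.5 = 0.5. DWL = (1/2)(0.1111)(0.5) = 0.0278.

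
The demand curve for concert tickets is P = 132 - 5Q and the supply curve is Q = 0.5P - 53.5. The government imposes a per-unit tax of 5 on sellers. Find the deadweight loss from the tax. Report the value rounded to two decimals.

Rewriting supply in inverse form: P = 107 + 2Q.
Pre-tax equilibrium: 132 - 5Q = 107 + 2Q gives Q* = 3.5714, P* = 114.1429.
With the tax, sellers need 5 more per unit: 132 - 5Q = 107 + 2Q + 5, so Q_t = 2.8571. Buyers pay P_b = 117.7143; sellers receive P_s = P_b - 5 = 112.7143.
Deadweight loss is the triangle between the curves from Q_t to Q*: (1/2)(3.5714 - 2.8571)(5) = 1.7857.

1.79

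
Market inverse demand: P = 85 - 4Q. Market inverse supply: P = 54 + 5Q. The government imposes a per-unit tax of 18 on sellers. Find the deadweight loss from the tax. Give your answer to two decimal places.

Pre-tax equilibrium: 85 - 4Q = 54 + 5Q gives Q* = 3.4444, P* = 71.2222.
With the tax, sellers need 18 more per unit: 85 - 4Q = 54 + 5Q + 18, so Q_t = 1.4444. Buyers pay P_b = 79.2222; sellers receive P_s = P_b - 18 = 61.2222.
The welfare triangle lost has base Q* - Q_t = 2 and height t = 18, so DWL = (1/2)(2)(18) = 18.

18.00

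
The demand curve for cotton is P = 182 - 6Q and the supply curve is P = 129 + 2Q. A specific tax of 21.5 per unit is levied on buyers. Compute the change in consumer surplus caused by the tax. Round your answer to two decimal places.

Without the tax, 182 - 6Q = 129 + 2Q so Q* = 6.625 and P* = 142.25.
With the tax, buyers' net willingness to pay falls by 21.5: (182 - 21.5) - 6Q = 129 + 2Q, so Q_t = 3.9375. Buyers pay P_b = 158.375; sellers receive P_s = P_b - 21.5 = 136.875.
CS falls from (1/2)(6.625)(39.75) = 131.6719 to (1/2)(3.9375)(23.625) = 46.5117, a change of -85.1602.

-85.16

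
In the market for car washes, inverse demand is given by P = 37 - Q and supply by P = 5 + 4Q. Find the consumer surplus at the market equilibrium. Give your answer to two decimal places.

20.48

Setting demand equal to supply, 32 = 5Q, so Q* = 6.4 and P* = 30.6.
Consumer surplus is the triangle under demand above P*: (1/2)(6.4)(37 - 30.6) = (1/2)(6.4)(6.4) = 20.48.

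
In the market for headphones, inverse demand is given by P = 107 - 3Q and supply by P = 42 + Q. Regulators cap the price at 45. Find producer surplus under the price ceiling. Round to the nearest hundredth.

4.50

Without the control, 107 - 3Q = 42 + Q so Q* = 16.25 and P* = 58.25.
At the ceiling price 45, quantity supplied is (45 - 42)/1 = 3; supply is the short side, so Q = 3 trades at P = 45.
PS is the triangle above supply below 45: (1/2)(3)(45 - 42) = 4.5.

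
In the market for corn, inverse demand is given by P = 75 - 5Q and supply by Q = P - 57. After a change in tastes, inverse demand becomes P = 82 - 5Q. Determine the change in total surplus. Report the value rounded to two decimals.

Rewriting supply in inverse form: P = 57 + Q.
Initial equilibrium: Q_0 = 3, P_0 = 60; CS_0 = (1/2)(3)(15) = 22.5, PS_0 = (1/2)(3)(3) = 4.5.
New equilibrium: 82 - 5Q = 57 + Q gives Q_1 = 4.1667, P_1 = 61.1667; CS_1 = 43.4028, PS_1 = 8.6806.
Change in total surplus = (43.4028 + 8.6806) - (22.5 + 4.5) = 25.0833.

25.08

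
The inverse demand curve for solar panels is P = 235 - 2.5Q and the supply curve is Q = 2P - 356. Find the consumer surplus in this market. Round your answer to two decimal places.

451.25

Rewriting supply in inverse form: P = 178 + 0.5Q.
Equilibrium: 235 - 2.5Q = 178 + 0.5Q, so Q* = 19 and P* = 187.5.
The demand choke price is 235, so CS = (1/2)(Q*)(235 - P*) = (1/2)(19)(47.5) = 451.25.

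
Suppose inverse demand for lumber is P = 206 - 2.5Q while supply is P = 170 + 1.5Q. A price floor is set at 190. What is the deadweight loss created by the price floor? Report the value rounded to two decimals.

13.52

Without the control, 206 - 2.5Q = 170 + 1.5Q so Q* = 9 and P* = 183.5.
At the floor price 190, quantity demanded is (206 - 190)/2.5 = 6.4; demand is the short side, so Q = 6.4 trades at P = 190.
The lost-trades triangle has base Q* - 6.4 = 2.6 and height equal to the gap between the curves at Q = 6.4, which is 190 - 179.6 = 10.4. DWL = (1/2)(2.6)(10.4) = 13.52.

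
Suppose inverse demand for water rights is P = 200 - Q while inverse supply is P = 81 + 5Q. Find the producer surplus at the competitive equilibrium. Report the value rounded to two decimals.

983.40

Set 200 - Q = 81 + 5Q, which gives 119 = 6Q, so Q* = 19.8333 and P* = 200 - (19.8333) = 180.1667.
Producer surplus is the triangle above supply below P*: (1/2)(19.8333)(180.1667 - 81) = (1/2)(19.8333)(99.1667) = 983.4028.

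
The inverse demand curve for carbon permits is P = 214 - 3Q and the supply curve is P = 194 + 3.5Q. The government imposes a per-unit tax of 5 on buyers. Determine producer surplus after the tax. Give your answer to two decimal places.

Without the tax, 214 - 3Q = 194 + 3.5Q so Q* = 3.0769 and P* = 204.7692.
With the tax, buyers' net willingness to pay falls by 5: (214 - 5) - 3Q = 194 + 3.5Q, so Q_t = 2.3077. Buyers pay P_b = 207.0769; sellers receive P_s = P_b - 5 = 202.0769.
Producer surplus is the triangle above supply below P_s: (1/2)(2.3077)(202.0769 - 194) = 9.3195.

9.32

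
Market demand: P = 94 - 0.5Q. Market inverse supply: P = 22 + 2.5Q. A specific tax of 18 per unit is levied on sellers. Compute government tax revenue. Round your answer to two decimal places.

324.00

Without the tax, 94 - 0.5Q = 22 + 2.5Q so Q* = 24 and P* = 82.
A tax on sellers shifts supply up by 18: 94 - 0.5Q = 22 + 2.5Q + 18, so Q_t = 18. Buyers pay P_b = 85; sellers receive P_s = P_b - 18 = 67.
Tax revenue = t x Q_t = 18 x 18 = 324.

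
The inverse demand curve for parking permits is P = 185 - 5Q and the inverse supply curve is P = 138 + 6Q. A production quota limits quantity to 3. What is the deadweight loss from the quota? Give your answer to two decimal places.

8.91

Without the quota, 185 - 5Q = 138 + 6Q gives Q* = 4.2727.
At Q = 3 the demand price is 185 - 5(3) = 170 and the supply price is 138 + 6(3) = 156.
DWL = (1/2)(gap between curves at 3) x (Q* - 3) = (1/2)(14)(1.2727) = 8.9091.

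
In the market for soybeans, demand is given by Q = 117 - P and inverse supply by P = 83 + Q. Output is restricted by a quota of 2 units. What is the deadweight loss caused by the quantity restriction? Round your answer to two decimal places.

225.00

Rewriting demand in inverse form: P = 117 - Q.
Without the quota, 117 - Q = 83 + Q gives Q* = 17.
At Q = 2 the demand price is 117 - (2) = 115 and the supply price is 83 + (2) = 85.
DWL = (1/2)(gap between curves at 2) x (Q* - 2) = (1/2)(30)(15) = 225.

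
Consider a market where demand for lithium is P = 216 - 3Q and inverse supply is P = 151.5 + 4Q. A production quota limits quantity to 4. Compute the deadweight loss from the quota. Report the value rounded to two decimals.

95.16

Unrestricted equilibrium: Q* = (216 - 151.5)/(3 + 4) = 9.2143.
At Q = 4 the demand price is 216 - 3(4) = 204 and the supply price is 151.5 + 4(4) = 167.5.
Deadweight loss is the triangle between the curves from 4 to 9.2143: (1/2)(204 - 167.5)(9.2143 - 4) = 95.1607.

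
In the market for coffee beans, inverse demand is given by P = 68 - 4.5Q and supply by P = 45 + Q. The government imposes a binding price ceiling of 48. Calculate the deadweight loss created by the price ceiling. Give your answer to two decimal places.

Without the control, 68 - 4.5Q = 45 + Q so Q* = 4.1818 and P* = 49.1818.
At P = 48, sellers supply (48 - 45)/1 = 3 while buyers want more, so the quantity traded is 3 at price 48.
At Q = 3 the demand price is 54.5 and the supply price is 48. Deadweight loss is the triangle between the curves from 3 to 4.1818: (1/2)(54.5 - 48)(4.1818 - 3) = 3.8409.

3.84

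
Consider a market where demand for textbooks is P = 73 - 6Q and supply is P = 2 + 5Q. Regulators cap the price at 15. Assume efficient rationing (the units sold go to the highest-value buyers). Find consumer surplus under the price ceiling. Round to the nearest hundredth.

130.52

Without the control, 73 - 6Q = 2 + 5Q so Q* = 6.4545 and P* = 34.2727.
At P = 15, sellers supply (15 - 2)/5 = 2.6 while buyers want more, so the quantity traded is 2.6 at price 15.
The demand price at Q = 2.6 is 57.4. CS is the trapezoid between demand and 15 over [0, 2.6]: (1/2)[(73 - 15) + (57.4 - 15)](2.6) = 130.52.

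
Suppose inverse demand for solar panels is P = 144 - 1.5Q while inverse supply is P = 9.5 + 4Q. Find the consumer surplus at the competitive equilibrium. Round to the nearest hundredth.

Setting demand equal to supply, 134.5 = 5.5Q, so Q* = 24.4545 and P* = 107.3182.
The demand choke price is 144, so CS = (1/2)(Q*)(144 - P*) = (1/2)(24.4545)(36.6818) = 448.5186.

448.52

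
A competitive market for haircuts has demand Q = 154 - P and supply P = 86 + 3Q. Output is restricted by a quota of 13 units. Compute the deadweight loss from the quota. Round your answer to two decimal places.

Rewriting demand in inverse form: P = 154 - Q.
Without the quota, 154 - Q = 86 + 3Q gives Q* = 17.
At Q = 13 the demand price is 154 - (13) = 141 and the supply price is 86 + 3(13) = 125.
DWL = (1/2)(gap between curves at 13) x (Q* - 13) = (1/2)(16)(4) = 32.

32.00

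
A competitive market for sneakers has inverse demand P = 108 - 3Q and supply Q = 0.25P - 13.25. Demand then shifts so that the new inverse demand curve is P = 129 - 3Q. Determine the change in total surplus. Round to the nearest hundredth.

Rewriting supply in inverse form: P = 53 + 4Q.
Initial equilibrium: Q_0 = 7.8571, P_0 = 84.4286; CS_0 = (1/2)(7.8571)(23.5714) = 92.602, PS_0 = (1/2)(7.8571)(31.4286) = 123.4694.
New equilibrium: 129 - 3Q = 53 + 4Q gives Q_1 = 10.8571, P_1 = 96.4286; CS_1 = 176.8163, PS_1 = 235.7551.
Change in total surplus = (176.8163 + 235.7551) - (92.602 + 123.4694) = 196.5.

196.50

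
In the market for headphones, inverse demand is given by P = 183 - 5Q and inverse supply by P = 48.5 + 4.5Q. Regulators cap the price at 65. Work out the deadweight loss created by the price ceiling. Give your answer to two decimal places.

522.81

Without the control, 183 - 5Q = 48.5 + 4.5Q so Q* = 14.1579 and P* = 112.2105.
At the ceiling price 65, quantity supplied is (65 - 48.5)/4.5 = 3.6667; supply is the short side, so Q = 3.6667 trades at P = 65.
The lost-trades triangle has base Q* - 3.6667 = 10.4912 and height equal to the gap between the curves at Q = 3.6667, which is 164.6667 - 65 = 99.6667. DWL = (1/2)(10.4912)(99.6667) = 522.8129.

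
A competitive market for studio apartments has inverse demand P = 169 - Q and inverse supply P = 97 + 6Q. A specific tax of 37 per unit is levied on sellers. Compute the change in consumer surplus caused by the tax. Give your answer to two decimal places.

-40.40

Without the tax, 169 - Q = 97 + 6Q so Q* = 10.2857 and P* = 158.7143.
With the tax, sellers need 37 more per unit: 169 - Q = 97 + 6Q + 37, so Q_t = 5. Buyers pay P_b = 164; sellers receive P_s = P_b - 37 = 127.
CS falls from (1/2)(10.2857)(10.2857) = 52.898 to (1/2)(5)(5) = 12.5, a change of -40.398.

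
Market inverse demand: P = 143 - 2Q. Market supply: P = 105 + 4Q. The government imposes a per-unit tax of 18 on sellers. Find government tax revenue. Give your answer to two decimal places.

60.00

Pre-tax equilibrium: 143 - 2Q = 105 + 4Q gives Q* = 6.3333, P* = 130.3333.
With the tax, sellers need 18 more per unit: 143 - 2Q = 105 + 4Q + 18, so Q_t = 3.3333. Buyers pay P_b = 136.3333; sellers receive P_s = P_b - 18 = 118.3333.
Tax revenue = t x Q_t = 18 x 3.3333 = 60.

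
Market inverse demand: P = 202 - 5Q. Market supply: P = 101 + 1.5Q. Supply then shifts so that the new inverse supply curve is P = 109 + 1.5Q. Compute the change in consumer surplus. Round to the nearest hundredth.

-91.83

Initial equilibrium: Q_0 = 15.5385, P_0 = 124.3077; CS_0 = (1/2)(15.5385)(77.6923) = 603.6095, PS_0 = (1/2)(15.5385)(23.3077) = 181.0828.
New equilibrium: 202 - 5Q = 109 + 1.5Q gives Q_1 = 14.3077, P_1 = 130.4615; CS_1 = 511.7751, PS_1 = 153.5325.
Change in consumer surplus = 511.7751 - 603.6095 = -91.8343.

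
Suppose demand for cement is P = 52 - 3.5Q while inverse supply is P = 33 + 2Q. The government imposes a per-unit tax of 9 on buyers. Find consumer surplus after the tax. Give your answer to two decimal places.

Without the tax, 52 - 3.5Q = 33 + 2Q so Q* = 3.4545 and P* = 39.9091.
With the tax, buyers' net willingness to pay falls by 9: (52 - 9) - 3.5Q = 33 + 2Q, so Q_t = 1.8182. Buyers pay P_b = 45.6364; sellers receive P_s = P_b - 9 = 36.6364.
Consumer surplus is the triangle under demand above P_b: (1/2)(1.8182)(52 - 45.6364) = 5.7851.

5.79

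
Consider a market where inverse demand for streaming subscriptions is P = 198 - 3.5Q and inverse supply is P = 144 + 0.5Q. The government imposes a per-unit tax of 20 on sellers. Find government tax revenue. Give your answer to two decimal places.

Pre-tax equilibrium: 198 - 3.5Q = 144 + 0.5Q gives Q* = 13.5, P* = 150.75.
With the tax, sellers need 20 more per unit: 198 - 3.5Q = 144 + 0.5Q + 20, so Q_t = 8.5. Buyers pay P_b = 168.25; sellers receive P_s = P_b - 20 = 148.25.
Revenue is the tax times quantity traded: 20 x 8.5 = 170.

170.00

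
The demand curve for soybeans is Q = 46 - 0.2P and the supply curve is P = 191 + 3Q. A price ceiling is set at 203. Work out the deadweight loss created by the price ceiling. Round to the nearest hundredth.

3.06

Rewriting demand in inverse form: P = 230 - 5Q.
Without the control, 230 - 5Q = 191 + 3Q so Q* = 4.875 and P* = 205.625.
At P = 203, sellers supply (203 - 191)/3 = 4 while buyers want more, so the quantity traded is 4 at price 203.
At Q = 4 the demand price is 210 and the supply price is 203. Deadweight loss is the triangle between the curves from 4 to 4.875: (1/2)(210 - 203)(4.875 - 4) = 3.0625.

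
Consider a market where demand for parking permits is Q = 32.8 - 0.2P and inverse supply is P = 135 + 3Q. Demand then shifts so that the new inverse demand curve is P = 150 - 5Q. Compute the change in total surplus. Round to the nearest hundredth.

Rewriting demand in inverse form: P = 164 - 5Q.
Initial equilibrium: Q_0 = 3.625, P_0 = 145.875; CS_0 = (1/2)(3.625)(18.125) = 32.8516, PS_0 = (1/2)(3.625)(10.875) = 19.7109.
New equilibrium: 150 - 5Q = 135 + 3Q gives Q_1 = 1.875, P_1 = 140.625; CS_1 = 8.7891, PS_1 = 5.2734.
Change in total surplus = (8.7891 + 5.2734) - (32.8516 + 19.7109) = -38.5.

-38.50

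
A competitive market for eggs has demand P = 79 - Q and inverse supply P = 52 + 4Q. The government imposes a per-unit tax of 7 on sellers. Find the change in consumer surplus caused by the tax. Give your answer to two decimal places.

Without the tax, 79 - Q = 52 + 4Q so Q* = 5.4 and P* = 73.6.
A tax on sellers shifts supply up by 7: 79 - Q = 52 + 4Q + 7, so Q_t = 4. Buyers pay P_b = 75; sellers receive P_s = P_b - 7 = 68.
Consumers lose the trapezoid between P* and P_b out to Q_t plus the triangle from Q_t to Q*: change in CS = 8 - 14.58 = -6.58.

-6.58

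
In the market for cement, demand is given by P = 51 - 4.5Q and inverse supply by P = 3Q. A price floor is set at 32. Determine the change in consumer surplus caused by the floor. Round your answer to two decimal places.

-63.93

Without the control, 51 - 4.5Q = 3Q so Q* = 6.8 and P* = 20.4.
At P = 32, buyers demand (51 - 32)/4.5 = 4.2222 while sellers would supply more, so the quantity traded is 4.2222 at price 32.
CS goes from (1/2)(6.8)(30.6) = 104.04 to 40.1111 (computed as (51 - 32)(4.2222) - (1/2)(4.5)(4.2222)^2), a change of -63.9289.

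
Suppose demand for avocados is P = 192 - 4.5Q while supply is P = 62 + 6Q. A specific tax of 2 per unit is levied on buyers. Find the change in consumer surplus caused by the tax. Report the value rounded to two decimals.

-10.53

Without the tax, 192 - 4.5Q = 62 + 6Q so Q* = 12.381 and P* = 136.2857.
A tax on buyers shifts demand down by 2: (192 - 2) - 4.5Q = 62 + 6Q, so Q_t = 12.1905. Buyers pay P_b = 137.1429; sellers receive P_s = P_b - 2 = 135.1429.
CS falls from (1/2)(12.381)(55.7143) = 344.898 to (1/2)(12.1905)(54.8571) = 334.3673, a change of -10.5306.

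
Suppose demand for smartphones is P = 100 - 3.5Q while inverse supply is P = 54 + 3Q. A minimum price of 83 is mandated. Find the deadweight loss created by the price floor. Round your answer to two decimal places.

Free-market equilibrium: 100 - 3.5Q = 54 + 3Q gives Q* = 7.0769, P* = 75.2308.
At P = 83, buyers demand (100 - 83)/3.5 = 4.8571 while sellers would supply more, so the quantity traded is 4.8571 at price 83.
At Q = 4.8571 the demand price is 83 and the supply price is 68.5714. Deadweight loss is the triangle between the curves from 4.8571 to 7.0769: (1/2)(83 - 68.5714)(7.0769 - 4.8571) = 16.0141.

16.01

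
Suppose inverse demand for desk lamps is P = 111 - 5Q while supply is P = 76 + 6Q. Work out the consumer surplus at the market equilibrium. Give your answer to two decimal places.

Setting demand equal to supply, 35 = 11Q, so Q* = 3.1818 and P* = 95.0909.
Consumer surplus is the triangle under demand above P*: (1/2)(3.1818)(111 - 95.0909) = (1/2)(3.1818)(15.9091) = 25.3099.

25.31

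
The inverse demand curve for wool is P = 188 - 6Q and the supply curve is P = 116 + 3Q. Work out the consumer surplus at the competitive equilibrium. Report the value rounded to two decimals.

Set 188 - 6Q = 116 + 3Q, which gives 72 = 9Q, so Q* = 8 and P* = 188 - 6(8) = 140.
CS is the area between the demand curve and P* from 0 to Q*: (1/2)(8)(48) = 192.

192.00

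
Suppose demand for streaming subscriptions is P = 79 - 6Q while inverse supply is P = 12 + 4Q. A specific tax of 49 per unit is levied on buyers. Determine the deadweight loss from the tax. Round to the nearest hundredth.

Pre-tax equilibrium: 79 - 6Q = 12 + 4Q gives Q* = 6.7, P* = 38.8.
With the tax, buyers' net willingness to pay falls by 49: (79 - 49) - 6Q = 12 + 4Q, so Q_t = 1.8. Buyers pay P_b = 68.2; sellers receive P_s = P_b - 49 = 19.2.
Deadweight loss is the triangle between the curves from Q_t to Q*: (1/2)(6.7 - 1.8)(49) = 120.05.

120.05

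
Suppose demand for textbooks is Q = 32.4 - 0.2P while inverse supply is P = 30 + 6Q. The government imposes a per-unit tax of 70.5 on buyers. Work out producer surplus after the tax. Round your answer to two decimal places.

93.77

Rewriting demand in inverse form: P = 162 - 5Q.
Pre-tax equilibrium: 162 - 5Q = 30 + 6Q gives Q* = 12, P* = 102.
With the tax, buyers' net willingness to pay falls by 70.5: (162 - 70.5) - 5Q = 30 + 6Q, so Q_t = 5.5909. Buyers pay P_b = 134.0455; sellers receive P_s = P_b - 70.5 = 63.5455.
PS = (1/2)(Q_t)(P_s - 30) = (1/2)(5.5909)(33.5455) = 93.7748.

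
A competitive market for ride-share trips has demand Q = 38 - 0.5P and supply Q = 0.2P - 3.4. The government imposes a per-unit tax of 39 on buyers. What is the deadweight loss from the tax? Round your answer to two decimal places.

108.64

Rewriting demand in inverse form: P = 76 - 2Q.
Rewriting supply in inverse form: P = 17 + 5Q.
Without the tax, 76 - 2Q = 17 + 5Q so Q* = 8.4286 and P* = 59.1429.
A tax on buyers shifts demand down by 39: (76 - 39) - 2Q = 17 + 5Q, so Q_t = 2.8571. Buyers pay P_b = 70.2857; sellers receive P_s = P_b - 39 = 31.2857.
Deadweight loss is the triangle between the curves from Q_t to Q*: (1/2)(8.4286 - 2.8571)(39) = 108.6429.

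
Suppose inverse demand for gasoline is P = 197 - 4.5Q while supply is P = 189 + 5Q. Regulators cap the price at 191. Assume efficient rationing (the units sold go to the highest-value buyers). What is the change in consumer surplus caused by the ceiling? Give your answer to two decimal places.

Without the control, 197 - 4.5Q = 189 + 5Q so Q* = 0.8421 and P* = 193.2105.
At the ceiling price 191, quantity supplied is (191 - 189)/5 = 0.4; supply is the short side, so Q = 0.4 trades at P = 191.
CS goes from (1/2)(0.8421)(3.7895) = 1.5956 to 2.04 (computed as (197 - 191)(0.4) - (1/2)(4.5)(0.4)^2), a change of 0.4444.

0.44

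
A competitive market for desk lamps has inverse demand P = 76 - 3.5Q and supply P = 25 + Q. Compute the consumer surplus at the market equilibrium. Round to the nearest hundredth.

Set 76 - 3.5Q = 25 + Q, which gives 51 = 4.5Q, so Q* = 11.3333 and P* = 76 - 3.5(11.3333) = 36.3333.
Consumer surplus is the triangle under demand above P*: (1/2)(11.3333)(76 - 36.3333) = (1/2)(11.3333)(39.6667) = 224.7778.

224.78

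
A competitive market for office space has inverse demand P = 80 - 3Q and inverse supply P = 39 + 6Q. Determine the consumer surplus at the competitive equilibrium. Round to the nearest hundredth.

31.13

Set 80 - 3Q = 39 + 6Q, which gives 41 = 9Q, so Q* = 4.5556 and P* = 80 - 3(4.5556) = 66.3333.
The demand choke price is 80, so CS = (1/2)(Q*)(80 - P*) = (1/2)(4.5556)(13.6667) = 31.1296.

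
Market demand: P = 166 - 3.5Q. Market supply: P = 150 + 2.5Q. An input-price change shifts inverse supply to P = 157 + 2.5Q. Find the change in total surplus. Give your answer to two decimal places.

Initial equilibrium: Q_0 = 2.6667, P_0 = 156.6667; CS_0 = (1/2)(2.6667)(9.3333) = 12.4444, PS_0 = (1/2)(2.6667)(6.6667) = 8.8889.
New equilibrium: 166 - 3.5Q = 157 + 2.5Q gives Q_1 = 1.5, P_1 = 160.75; CS_1 = 3.9375, PS_1 = 2.8125.
Change in total surplus = (3.9375 + 2.8125) - (12.4444 + 8.8889) = -14.5833.

-14.58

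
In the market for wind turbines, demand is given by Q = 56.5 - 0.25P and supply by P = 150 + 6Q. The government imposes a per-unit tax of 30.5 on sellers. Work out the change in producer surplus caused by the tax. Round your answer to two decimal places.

Rewriting demand in inverse form: P = 226 - 4Q.
Pre-tax equilibrium: 226 - 4Q = 150 + 6Q gives Q* = 7.6, P* = 195.6.
A tax on sellers shifts supply up by 30.5: 226 - 4Q = 150 + 6Q + 30.5, so Q_t = 4.55. Buyers pay P_b = 207.8; sellers receive P_s = P_b - 30.5 = 177.3.
Producers lose the trapezoid between P_s and P* out to Q_t plus the triangle from Q_t to Q*: change in PS = 62.1075 - 173.28 = -111.1725.

-111.17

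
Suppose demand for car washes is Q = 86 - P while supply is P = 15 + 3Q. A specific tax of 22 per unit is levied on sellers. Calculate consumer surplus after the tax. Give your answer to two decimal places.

Rewriting demand in inverse form: P = 86 - Q.
Pre-tax equilibrium: 86 - Q = 15 + 3Q gives Q* = 17.75, P* = 68.25.
A tax on sellers shifts supply up by 22: 86 - Q = 15 + 3Q + 22, so Q_t = 12.25. Buyers pay P_b = 73.75; sellers receive P_s = P_b - 22 = 51.75.
Consumer surplus is the triangle under demand above P_b: (1/2)(12.25)(86 - 73.75) = 75.0312.

75.03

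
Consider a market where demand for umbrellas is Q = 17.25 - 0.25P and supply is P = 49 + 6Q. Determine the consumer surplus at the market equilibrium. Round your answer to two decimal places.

Rewriting demand in inverse form: P = 69 - 4Q.
Setting demand equal to supply, 20 = 10Q, so Q* = 2 and P* = 61.
The demand choke price is 69, so CS = (1/2)(Q*)(69 - P*) = (1/2)(2)(8) = 8.

8.00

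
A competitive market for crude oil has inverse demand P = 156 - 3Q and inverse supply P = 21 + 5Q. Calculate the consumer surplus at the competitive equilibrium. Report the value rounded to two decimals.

Equilibrium: 156 - 3Q = 21 + 5Q, so Q* = 16.875 and P* = 105.375.
Consumer surplus is the triangle under demand above P*: (1/2)(16.875)(156 - 105.375) = (1/2)(16.875)(50.625) = 427.1484.

427.15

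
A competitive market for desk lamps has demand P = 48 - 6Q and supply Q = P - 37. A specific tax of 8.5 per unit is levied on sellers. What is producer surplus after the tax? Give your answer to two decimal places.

0.06

Rewriting supply in inverse form: P = 37 + Q.
Pre-tax equilibrium: 48 - 6Q = 37 + Q gives Q* = 1.5714, P* = 38.5714.
A tax on sellers shifts supply up by 8.5: 48 - 6Q = 37 + Q + 8.5, so Q_t = 0.3571. Buyers pay P_b = 45.8571; sellers receive P_s = P_b - 8.5 = 37.3571.
Producer surplus is the triangle above supply below P_s: (1/2)(0.3571)(37.3571 - 37) = 0.0638.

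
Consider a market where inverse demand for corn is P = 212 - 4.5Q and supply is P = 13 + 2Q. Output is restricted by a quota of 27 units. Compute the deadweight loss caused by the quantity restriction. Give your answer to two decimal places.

42.48

Unrestricted equilibrium: Q* = (212 - 13)/(4.5 + 2) = 30.6154.
At Q = 27 the demand price is 212 - 4.5(27) = 90.5 and the supply price is 13 + 2(27) = 67.
Deadweight loss is the triangle between the curves from 27 to 30.6154: (1/2)(90.5 - 67)(30.6154 - 27) = 42.4808.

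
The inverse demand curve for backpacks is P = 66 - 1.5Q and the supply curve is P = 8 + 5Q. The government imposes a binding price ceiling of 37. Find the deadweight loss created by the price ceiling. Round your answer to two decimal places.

Free-market equilibrium: 66 - 1.5Q = 8 + 5Q gives Q* = 8.9231, P* = 52.6154.
At P = 37, sellers supply (37 - 8)/5 = 5.8 while buyers want more, so the quantity traded is 5.8 at price 37.
The lost-trades triangle has base Q* - 5.8 = 3.1231 and height equal to the gap between the curves at Q = 5.8, which is 57.3 - 37 = 20.3. DWL = (1/2)(3.1231)(20.3) = 31.6992.

31.70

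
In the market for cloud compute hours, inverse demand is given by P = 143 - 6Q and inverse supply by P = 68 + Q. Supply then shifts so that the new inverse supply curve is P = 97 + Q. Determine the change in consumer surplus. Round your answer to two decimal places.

Initial equilibrium: Q_0 = 10.7143, P_0 = 78.7143; CS_0 = (1/2)(10.7143)(64.2857) = 344.3878, PS_0 = (1/2)(10.7143)(10.7143) = 57.398.
New equilibrium: 143 - 6Q = 97 + Q gives Q_1 = 6.5714, P_1 = 103.5714; CS_1 = 129.551, PS_1 = 21.5918.
Change in consumer surplus = 129.551 - 344.3878 = -214.8367.

-214.84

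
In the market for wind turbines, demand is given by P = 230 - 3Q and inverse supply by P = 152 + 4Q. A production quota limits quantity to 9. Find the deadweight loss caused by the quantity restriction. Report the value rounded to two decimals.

Without the quota, 230 - 3Q = 152 + 4Q gives Q* = 11.1429.
At Q = 9 the demand price is 230 - 3(9) = 203 and the supply price is 152 + 4(9) = 188.
DWL = (1/2)(gap between curves at 9) x (Q* - 9) = (1/2)(15)(2.1429) = 16.0714.

16.07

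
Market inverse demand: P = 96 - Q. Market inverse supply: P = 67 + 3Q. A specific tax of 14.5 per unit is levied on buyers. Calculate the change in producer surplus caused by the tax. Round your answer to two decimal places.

-59.13

Without the tax, 96 - Q = 67 + 3Q so Q* = 7.25 and P* = 88.75.
With the tax, buyers' net willingness to pay falls by 14.5: (96 - 14.5) - Q = 67 + 3Q, so Q_t = 3.625. Buyers pay P_b = 92.375; sellers receive P_s = P_b - 14.5 = 77.875.
PS falls from (1/2)(7.25)(21.75) = 78.8438 to (1/2)(3.625)(10.875) = 19.7109, a change of -59.1328.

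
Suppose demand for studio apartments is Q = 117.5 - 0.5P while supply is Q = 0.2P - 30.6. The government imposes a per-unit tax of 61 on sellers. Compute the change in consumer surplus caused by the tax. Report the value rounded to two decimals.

-128.22

Rewriting demand in inverse form: P = 235 - 2Q.
Rewriting supply in inverse form: P = 153 + 5Q.
Pre-tax equilibrium: 235 - 2Q = 153 + 5Q gives Q* = 11.7143, P* = 211.5714.
A tax on sellers shifts supply up by 61: 235 - 2Q = 153 + 5Q + 61, so Q_t = 3. Buyers pay P_b = 229; sellers receive P_s = P_b - 61 = 168.
Consumers lose the trapezoid between P* and P_b out to Q_t plus the triangle from Q_t to Q*: change in CS = 9 - 137.2245 = -128.2245.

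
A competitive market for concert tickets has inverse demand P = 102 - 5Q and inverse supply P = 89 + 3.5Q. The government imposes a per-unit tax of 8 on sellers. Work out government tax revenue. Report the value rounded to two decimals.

4.71

Pre-tax equilibrium: 102 - 5Q = 89 + 3.5Q gives Q* = 1.5294, P* = 94.3529.
A tax on sellers shifts supply up by 8: 102 - 5Q = 89 + 3.5Q + 8, so Q_t = 0.5882. Buyers pay P_b = 99.0588; sellers receive P_s = P_b - 8 = 91.0588.
Revenue is the tax times quantity traded: 8 x 0.5882 = 4.7059.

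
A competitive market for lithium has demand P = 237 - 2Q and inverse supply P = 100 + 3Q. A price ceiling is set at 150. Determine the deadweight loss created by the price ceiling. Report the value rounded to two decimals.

288.01

Free-market equilibrium: 237 - 2Q = 100 + 3Q gives Q* = 27.4, P* = 182.2.
At P = 150, sellers supply (150 - 100)/3 = 16.6667 while buyers want more, so the quantity traded is 16.6667 at price 150.
The lost-trades triangle has base Q* - 16.6667 = 10.7333 and height equal to the gap between the curves at Q = 16.6667, which is 203.6667 - 150 = 53.6667. DWL = (1/2)(10.7333)(53.6667) = 288.0111.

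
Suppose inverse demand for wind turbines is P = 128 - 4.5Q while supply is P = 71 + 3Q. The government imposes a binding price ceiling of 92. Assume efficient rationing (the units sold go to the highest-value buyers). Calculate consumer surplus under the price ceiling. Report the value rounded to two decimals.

Without the control, 128 - 4.5Q = 71 + 3Q so Q* = 7.6 and P* = 93.8.
At the ceiling price 92, quantity supplied is (92 - 71)/3 = 7; supply is the short side, so Q = 7 trades at P = 92.
The demand price at Q = 7 is 96.5. CS is the trapezoid between demand and 92 over [0, 7]: (1/2)[(128 - 92) + (96.5 - 92)](7) = 141.75.

141.75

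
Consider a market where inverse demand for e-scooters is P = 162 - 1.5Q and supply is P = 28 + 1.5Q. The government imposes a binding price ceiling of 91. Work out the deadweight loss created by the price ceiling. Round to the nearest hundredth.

10.67

Free-market equilibrium: 162 - 1.5Q = 28 + 1.5Q gives Q* = 44.6667, P* = 95.
At P = 91, sellers supply (91 - 28)/1.5 = 42 while buyers want more, so the quantity traded is 42 at price 91.
At Q = 42 the demand price is 99 and the supply price is 91. Deadweight loss is the triangle between the curves from 42 to 44.6667: (1/2)(99 - 91)(44.6667 - 42) = 10.6667.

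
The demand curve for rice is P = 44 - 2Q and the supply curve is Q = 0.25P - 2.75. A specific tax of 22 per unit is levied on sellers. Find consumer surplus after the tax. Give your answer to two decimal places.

3.36

Rewriting supply in inverse form: P = 11 + 4Q.
Pre-tax equilibrium: 44 - 2Q = 11 + 4Q gives Q* = 5.5, P* = 33.
With the tax, sellers need 22 more per unit: 44 - 2Q = 11 + 4Q + 22, so Q_t = 1.8333. Buyers pay P_b = 40.3333; sellers receive P_s = P_b - 22 = 18.3333.
Consumer surplus is the triangle under demand above P_b: (1/2)(1.8333)(44 - 40.3333) = 3.3611.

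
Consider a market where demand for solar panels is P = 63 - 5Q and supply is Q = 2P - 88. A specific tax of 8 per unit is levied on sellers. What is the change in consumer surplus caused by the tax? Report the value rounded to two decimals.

Rewriting supply in inverse form: P = 44 + 0.5Q.
Without the tax, 63 - 5Q = 44 + 0.5Q so Q* = 3.4545 and P* = 45.7273.
A tax on sellers shifts supply up by 8: 63 - 5Q = 44 + 0.5Q + 8, so Q_t = 2. Buyers pay P_b = 53; sellers receive P_s = P_b - 8 = 45.
CS falls from (1/2)(3.4545)(17.2727) = 29.8347 to (1/2)(2)(10) = 10, a change of -19.8347.

-19.83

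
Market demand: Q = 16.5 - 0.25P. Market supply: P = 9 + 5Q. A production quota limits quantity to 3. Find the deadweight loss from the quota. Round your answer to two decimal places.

Rewriting demand in inverse form: P = 66 - 4Q.
Unrestricted equilibrium: Q* = (66 - 9)/(4 + 5) = 6.3333.
At Q = 3 the demand price is 66 - 4(3) = 54 and the supply price is 9 + 5(3) = 24.
DWL = (1/2)(gap between curves at 3) x (Q* - 3) = (1/2)(30)(3.3333) = 50.

50.00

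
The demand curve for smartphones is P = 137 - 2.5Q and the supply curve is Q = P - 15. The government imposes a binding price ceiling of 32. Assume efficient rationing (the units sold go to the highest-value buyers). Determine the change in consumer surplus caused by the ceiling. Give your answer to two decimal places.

Rewriting supply in inverse form: P = 15 + Q.
Without the control, 137 - 2.5Q = 15 + Q so Q* = 34.8571 and P* = 49.8571.
At the ceiling price 32, quantity supplied is (32 - 15)/1 = 17; supply is the short side, so Q = 17 trades at P = 32.
CS goes from (1/2)(34.8571)(87.1429) = 1518.7755 to 1423.75 (computed as (137 - 32)(17) - (1/2)(2.5)(17)^2), a change of -95.0255.

-95.03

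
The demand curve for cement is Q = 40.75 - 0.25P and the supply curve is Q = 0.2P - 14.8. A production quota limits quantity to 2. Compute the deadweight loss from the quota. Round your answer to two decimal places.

280.06

Rewriting demand in inverse form: P = 163 - 4Q.
Rewriting supply in inverse form: P = 74 + 5Q.
Without the quota, 163 - 4Q = 74 + 5Q gives Q* = 9.8889.
At Q = 2 the demand price is 163 - 4(2) = 155 and the supply price is 74 + 5(2) = 84.
DWL = (1/2)(gap between curves at 2) x (Q* - 2) = (1/2)(71)(7.8889) = 280.0556.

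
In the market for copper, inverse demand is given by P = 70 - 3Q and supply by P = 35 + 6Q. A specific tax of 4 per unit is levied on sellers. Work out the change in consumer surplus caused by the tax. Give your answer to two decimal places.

Without the tax, 70 - 3Q = 35 + 6Q so Q* = 3.8889 and P* = 58.3333.
With the tax, sellers need 4 more per unit: 70 - 3Q = 35 + 6Q + 4, so Q_t = 3.4444. Buyers pay P_b = 59.6667; sellers receive P_s = P_b - 4 = 55.6667.
CS falls from (1/2)(3.8889)(11.6667) = 22.6852 to (1/2)(3.4444)(10.3333) = 17.7963, a change of -4.8889.

-4.89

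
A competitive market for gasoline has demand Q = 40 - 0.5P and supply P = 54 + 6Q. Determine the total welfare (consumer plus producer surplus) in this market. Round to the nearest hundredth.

Rewriting demand in inverse form: P = 80 - 2Q.
Setting demand equal to supply, 26 = 8Q, so Q* = 3.25 and P* = 73.5.
CS = (1/2)(3.25)(6.5) = 10.5625 and PS = (1/2)(3.25)(19.5) = 31.6875, so total surplus = 42.25.

42.25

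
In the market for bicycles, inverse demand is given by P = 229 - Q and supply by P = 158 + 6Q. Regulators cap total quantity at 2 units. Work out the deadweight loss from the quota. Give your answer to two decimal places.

Without the quota, 229 - Q = 158 + 6Q gives Q* = 10.1429.
At Q = 2 the demand price is 229 - (2) = 227 and the supply price is 158 + 6(2) = 170.
Deadweight loss is the triangle between the curves from 2 to 10.1429: (1/2)(227 - 170)(10.1429 - 2) = 232.0714.

232.07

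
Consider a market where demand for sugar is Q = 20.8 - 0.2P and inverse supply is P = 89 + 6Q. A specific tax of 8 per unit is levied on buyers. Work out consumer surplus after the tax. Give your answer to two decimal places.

Rewriting demand in inverse form: P = 104 - 5Q.
Pre-tax equilibrium: 104 - 5Q = 89 + 6Q gives Q* = 1.3636, P* = 97.1818.
A tax on buyers shifts demand down by 8: (104 - 8) - 5Q = 89 + 6Q, so Q_t = 0.6364. Buyers pay P_b = 100.8182; sellers receive P_s = P_b - 8 = 92.8182.
CS = (1/2)(Q_t)(104 - P_b) = (1/2)(0.6364)(3.1818) = 1.0124.

1.01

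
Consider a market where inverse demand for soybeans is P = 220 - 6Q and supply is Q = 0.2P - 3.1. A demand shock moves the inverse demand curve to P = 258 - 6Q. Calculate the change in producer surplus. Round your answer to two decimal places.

Rewriting supply in inverse form: P = 15.5 + 5Q.
Initial equilibrium: Q_0 = 18.5909, P_0 = 108.4545; CS_0 = (1/2)(18.5909)(111.5455) = 1036.8657, PS_0 = (1/2)(18.5909)(92.9545) = 864.0548.
New equilibrium: 258 - 6Q = 15.5 + 5Q gives Q_1 = 22.0455, P_1 = 125.7273; CS_1 = 1458.0062, PS_1 = 1215.0052.
Change in producer surplus = 1215.0052 - 864.0548 = 350.9504.

350.95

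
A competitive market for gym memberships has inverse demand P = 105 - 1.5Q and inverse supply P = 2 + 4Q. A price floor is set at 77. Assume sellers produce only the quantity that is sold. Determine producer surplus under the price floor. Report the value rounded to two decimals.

Without the control, 105 - 1.5Q = 2 + 4Q so Q* = 18.7273 and P* = 76.9091.
At the floor price 77, quantity demanded is (105 - 77)/1.5 = 18.6667; demand is the short side, so Q = 18.6667 trades at P = 77.
The supply price at Q = 18.6667 is 76.6667. PS is the trapezoid between 77 and supply over [0, 18.6667]: (1/2)[(77 - 2) + (77 - 76.6667)](18.6667) = 703.1111.

703.11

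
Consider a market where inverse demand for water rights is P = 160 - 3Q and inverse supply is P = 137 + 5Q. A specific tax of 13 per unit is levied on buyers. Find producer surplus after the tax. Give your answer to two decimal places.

3.91

Pre-tax equilibrium: 160 - 3Q = 137 + 5Q gives Q* = 2.875, P* = 151.375.
A tax on buyers shifts demand down by 13: (160 - 13) - 3Q = 137 + 5Q, so Q_t = 1.25. Buyers pay P_b = 156.25; sellers receive P_s = P_b - 13 = 143.25.
Producer surplus is the triangle above supply below P_s: (1/2)(1.25)(143.25 - 137) = 3.9062.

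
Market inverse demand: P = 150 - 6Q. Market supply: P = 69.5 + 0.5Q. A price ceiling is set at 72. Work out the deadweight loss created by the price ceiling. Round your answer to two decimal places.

177.23

Without the control, 150 - 6Q = 69.5 + 0.5Q so Q* = 12.3846 and P* = 75.6923.
At the ceiling price 72, quantity supplied is (72 - 69.5)/0.5 = 5; supply is the short side, so Q = 5 trades at P = 72.
The lost-trades triangle has base Q* - 5 = 7.3846 and height equal to the gap between the curves at Q = 5, which is 120 - 72 = 48. DWL = (1/2)(7.3846)(48) = 177.2308.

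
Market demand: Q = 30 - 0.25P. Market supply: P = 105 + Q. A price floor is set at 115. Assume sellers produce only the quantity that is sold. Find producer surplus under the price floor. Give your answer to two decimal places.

11.72

Rewriting demand in inverse form: P = 120 - 4Q.
Free-market equilibrium: 120 - 4Q = 105 + Q gives Q* = 3, P* = 108.
At the floor price 115, quantity demanded is (120 - 115)/4 = 1.25; demand is the short side, so Q = 1.25 trades at P = 115.
The supply price at Q = 1.25 is 106.25. PS is the trapezoid between 115 and supply over [0, 1.25]: (1/2)[(115 - 105) + (115 - 106.25)](1.25) = 11.7188.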